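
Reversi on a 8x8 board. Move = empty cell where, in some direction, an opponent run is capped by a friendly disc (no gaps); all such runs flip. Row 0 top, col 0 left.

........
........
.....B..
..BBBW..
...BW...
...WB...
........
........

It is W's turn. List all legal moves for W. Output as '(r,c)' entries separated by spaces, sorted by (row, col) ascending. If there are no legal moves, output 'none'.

(1,4): no bracket -> illegal
(1,5): flips 1 -> legal
(1,6): no bracket -> illegal
(2,1): no bracket -> illegal
(2,2): flips 1 -> legal
(2,3): flips 2 -> legal
(2,4): flips 1 -> legal
(2,6): no bracket -> illegal
(3,1): flips 3 -> legal
(3,6): no bracket -> illegal
(4,1): no bracket -> illegal
(4,2): flips 1 -> legal
(4,5): no bracket -> illegal
(5,2): no bracket -> illegal
(5,5): flips 1 -> legal
(6,3): no bracket -> illegal
(6,4): flips 1 -> legal
(6,5): no bracket -> illegal

Answer: (1,5) (2,2) (2,3) (2,4) (3,1) (4,2) (5,5) (6,4)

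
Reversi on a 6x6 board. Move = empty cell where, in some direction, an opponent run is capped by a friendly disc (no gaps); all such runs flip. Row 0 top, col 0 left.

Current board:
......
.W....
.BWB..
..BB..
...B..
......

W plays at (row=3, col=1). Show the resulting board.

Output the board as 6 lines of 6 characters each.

Place W at (3,1); scan 8 dirs for brackets.
Dir NW: first cell '.' (not opp) -> no flip
Dir N: opp run (2,1) capped by W -> flip
Dir NE: first cell 'W' (not opp) -> no flip
Dir W: first cell '.' (not opp) -> no flip
Dir E: opp run (3,2) (3,3), next='.' -> no flip
Dir SW: first cell '.' (not opp) -> no flip
Dir S: first cell '.' (not opp) -> no flip
Dir SE: first cell '.' (not opp) -> no flip
All flips: (2,1)

Answer: ......
.W....
.WWB..
.WBB..
...B..
......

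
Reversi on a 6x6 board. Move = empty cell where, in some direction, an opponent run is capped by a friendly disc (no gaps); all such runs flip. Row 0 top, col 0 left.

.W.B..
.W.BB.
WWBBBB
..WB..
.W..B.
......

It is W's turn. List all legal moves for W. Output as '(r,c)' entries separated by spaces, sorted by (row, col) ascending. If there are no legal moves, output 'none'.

Answer: (0,5) (1,2) (3,4) (5,5)

Derivation:
(0,2): no bracket -> illegal
(0,4): no bracket -> illegal
(0,5): flips 2 -> legal
(1,2): flips 1 -> legal
(1,5): no bracket -> illegal
(3,1): no bracket -> illegal
(3,4): flips 1 -> legal
(3,5): no bracket -> illegal
(4,2): no bracket -> illegal
(4,3): no bracket -> illegal
(4,5): no bracket -> illegal
(5,3): no bracket -> illegal
(5,4): no bracket -> illegal
(5,5): flips 3 -> legal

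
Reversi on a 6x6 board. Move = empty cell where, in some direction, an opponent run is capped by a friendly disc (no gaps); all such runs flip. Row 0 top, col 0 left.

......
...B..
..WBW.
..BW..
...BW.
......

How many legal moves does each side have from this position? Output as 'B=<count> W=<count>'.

-- B to move --
(1,1): no bracket -> illegal
(1,2): flips 1 -> legal
(1,4): no bracket -> illegal
(1,5): no bracket -> illegal
(2,1): flips 1 -> legal
(2,5): flips 1 -> legal
(3,1): flips 1 -> legal
(3,4): flips 1 -> legal
(3,5): flips 1 -> legal
(4,2): no bracket -> illegal
(4,5): flips 1 -> legal
(5,3): no bracket -> illegal
(5,4): no bracket -> illegal
(5,5): no bracket -> illegal
B mobility = 7
-- W to move --
(0,2): flips 1 -> legal
(0,3): flips 2 -> legal
(0,4): flips 1 -> legal
(1,2): no bracket -> illegal
(1,4): no bracket -> illegal
(2,1): no bracket -> illegal
(3,1): flips 1 -> legal
(3,4): no bracket -> illegal
(4,1): no bracket -> illegal
(4,2): flips 2 -> legal
(5,2): no bracket -> illegal
(5,3): flips 1 -> legal
(5,4): no bracket -> illegal
W mobility = 6

Answer: B=7 W=6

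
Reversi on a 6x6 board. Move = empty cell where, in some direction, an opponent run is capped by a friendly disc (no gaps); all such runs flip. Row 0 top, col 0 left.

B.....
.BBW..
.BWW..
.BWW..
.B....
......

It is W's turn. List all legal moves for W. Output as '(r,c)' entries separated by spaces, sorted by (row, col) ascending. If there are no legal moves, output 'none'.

(0,1): flips 1 -> legal
(0,2): flips 1 -> legal
(0,3): no bracket -> illegal
(1,0): flips 3 -> legal
(2,0): flips 1 -> legal
(3,0): flips 1 -> legal
(4,0): flips 1 -> legal
(4,2): no bracket -> illegal
(5,0): flips 1 -> legal
(5,1): no bracket -> illegal
(5,2): no bracket -> illegal

Answer: (0,1) (0,2) (1,0) (2,0) (3,0) (4,0) (5,0)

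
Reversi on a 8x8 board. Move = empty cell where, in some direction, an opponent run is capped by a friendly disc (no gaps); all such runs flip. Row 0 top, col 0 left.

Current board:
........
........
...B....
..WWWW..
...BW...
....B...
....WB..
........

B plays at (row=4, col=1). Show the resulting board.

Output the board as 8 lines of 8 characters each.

Answer: ........
........
...B....
..BWWW..
.B.BW...
....B...
....WB..
........

Derivation:
Place B at (4,1); scan 8 dirs for brackets.
Dir NW: first cell '.' (not opp) -> no flip
Dir N: first cell '.' (not opp) -> no flip
Dir NE: opp run (3,2) capped by B -> flip
Dir W: first cell '.' (not opp) -> no flip
Dir E: first cell '.' (not opp) -> no flip
Dir SW: first cell '.' (not opp) -> no flip
Dir S: first cell '.' (not opp) -> no flip
Dir SE: first cell '.' (not opp) -> no flip
All flips: (3,2)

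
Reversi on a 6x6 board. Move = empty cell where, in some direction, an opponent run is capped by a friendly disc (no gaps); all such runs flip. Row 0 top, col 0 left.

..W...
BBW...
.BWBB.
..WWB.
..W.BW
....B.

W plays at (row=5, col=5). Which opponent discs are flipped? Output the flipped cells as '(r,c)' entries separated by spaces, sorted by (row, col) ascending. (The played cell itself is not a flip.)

Dir NW: opp run (4,4) capped by W -> flip
Dir N: first cell 'W' (not opp) -> no flip
Dir NE: edge -> no flip
Dir W: opp run (5,4), next='.' -> no flip
Dir E: edge -> no flip
Dir SW: edge -> no flip
Dir S: edge -> no flip
Dir SE: edge -> no flip

Answer: (4,4)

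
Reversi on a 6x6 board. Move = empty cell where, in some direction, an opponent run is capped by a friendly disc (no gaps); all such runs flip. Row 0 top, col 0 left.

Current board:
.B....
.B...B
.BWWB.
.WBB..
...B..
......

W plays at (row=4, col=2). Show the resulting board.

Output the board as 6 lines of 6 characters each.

Answer: .B....
.B...B
.BWWB.
.WWB..
..WB..
......

Derivation:
Place W at (4,2); scan 8 dirs for brackets.
Dir NW: first cell 'W' (not opp) -> no flip
Dir N: opp run (3,2) capped by W -> flip
Dir NE: opp run (3,3) (2,4) (1,5), next=edge -> no flip
Dir W: first cell '.' (not opp) -> no flip
Dir E: opp run (4,3), next='.' -> no flip
Dir SW: first cell '.' (not opp) -> no flip
Dir S: first cell '.' (not opp) -> no flip
Dir SE: first cell '.' (not opp) -> no flip
All flips: (3,2)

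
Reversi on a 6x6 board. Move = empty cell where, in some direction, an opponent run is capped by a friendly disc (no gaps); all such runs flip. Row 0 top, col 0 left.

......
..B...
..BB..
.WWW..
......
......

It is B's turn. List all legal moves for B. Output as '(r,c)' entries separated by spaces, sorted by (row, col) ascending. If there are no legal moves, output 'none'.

(2,0): no bracket -> illegal
(2,1): no bracket -> illegal
(2,4): no bracket -> illegal
(3,0): no bracket -> illegal
(3,4): no bracket -> illegal
(4,0): flips 1 -> legal
(4,1): flips 1 -> legal
(4,2): flips 1 -> legal
(4,3): flips 1 -> legal
(4,4): flips 1 -> legal

Answer: (4,0) (4,1) (4,2) (4,3) (4,4)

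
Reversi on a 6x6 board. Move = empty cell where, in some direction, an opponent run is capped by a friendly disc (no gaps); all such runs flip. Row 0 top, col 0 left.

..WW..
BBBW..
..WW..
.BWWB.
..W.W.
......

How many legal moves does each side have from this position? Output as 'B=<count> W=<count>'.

-- B to move --
(0,1): no bracket -> illegal
(0,4): flips 2 -> legal
(1,4): flips 1 -> legal
(2,1): no bracket -> illegal
(2,4): no bracket -> illegal
(3,5): no bracket -> illegal
(4,1): no bracket -> illegal
(4,3): no bracket -> illegal
(4,5): no bracket -> illegal
(5,1): no bracket -> illegal
(5,2): flips 3 -> legal
(5,3): flips 1 -> legal
(5,4): flips 1 -> legal
(5,5): flips 3 -> legal
B mobility = 6
-- W to move --
(0,0): flips 1 -> legal
(0,1): flips 1 -> legal
(2,0): flips 2 -> legal
(2,1): flips 1 -> legal
(2,4): flips 1 -> legal
(2,5): no bracket -> illegal
(3,0): flips 1 -> legal
(3,5): flips 1 -> legal
(4,0): flips 1 -> legal
(4,1): no bracket -> illegal
(4,3): no bracket -> illegal
(4,5): flips 1 -> legal
W mobility = 9

Answer: B=6 W=9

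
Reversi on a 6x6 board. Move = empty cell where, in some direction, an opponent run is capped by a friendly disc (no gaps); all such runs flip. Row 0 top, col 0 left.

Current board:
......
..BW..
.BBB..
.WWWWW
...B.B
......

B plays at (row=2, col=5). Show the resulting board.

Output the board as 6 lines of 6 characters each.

Place B at (2,5); scan 8 dirs for brackets.
Dir NW: first cell '.' (not opp) -> no flip
Dir N: first cell '.' (not opp) -> no flip
Dir NE: edge -> no flip
Dir W: first cell '.' (not opp) -> no flip
Dir E: edge -> no flip
Dir SW: opp run (3,4) capped by B -> flip
Dir S: opp run (3,5) capped by B -> flip
Dir SE: edge -> no flip
All flips: (3,4) (3,5)

Answer: ......
..BW..
.BBB.B
.WWWBB
...B.B
......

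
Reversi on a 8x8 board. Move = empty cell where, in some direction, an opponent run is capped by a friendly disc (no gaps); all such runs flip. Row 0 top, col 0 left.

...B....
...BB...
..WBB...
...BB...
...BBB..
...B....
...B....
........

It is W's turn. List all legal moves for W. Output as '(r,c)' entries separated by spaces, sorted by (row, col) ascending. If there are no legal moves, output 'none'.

(0,2): no bracket -> illegal
(0,4): flips 1 -> legal
(0,5): no bracket -> illegal
(1,2): no bracket -> illegal
(1,5): no bracket -> illegal
(2,5): flips 2 -> legal
(3,2): no bracket -> illegal
(3,5): no bracket -> illegal
(3,6): no bracket -> illegal
(4,2): no bracket -> illegal
(4,6): no bracket -> illegal
(5,2): no bracket -> illegal
(5,4): no bracket -> illegal
(5,5): flips 2 -> legal
(5,6): no bracket -> illegal
(6,2): no bracket -> illegal
(6,4): no bracket -> illegal
(7,2): no bracket -> illegal
(7,3): no bracket -> illegal
(7,4): no bracket -> illegal

Answer: (0,4) (2,5) (5,5)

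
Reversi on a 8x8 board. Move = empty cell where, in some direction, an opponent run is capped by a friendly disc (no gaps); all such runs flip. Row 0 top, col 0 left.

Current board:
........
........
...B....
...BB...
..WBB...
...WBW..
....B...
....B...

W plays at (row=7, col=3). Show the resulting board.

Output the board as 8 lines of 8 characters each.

Answer: ........
........
...B....
...BB...
..WBB...
...WBW..
....W...
...WB...

Derivation:
Place W at (7,3); scan 8 dirs for brackets.
Dir NW: first cell '.' (not opp) -> no flip
Dir N: first cell '.' (not opp) -> no flip
Dir NE: opp run (6,4) capped by W -> flip
Dir W: first cell '.' (not opp) -> no flip
Dir E: opp run (7,4), next='.' -> no flip
Dir SW: edge -> no flip
Dir S: edge -> no flip
Dir SE: edge -> no flip
All flips: (6,4)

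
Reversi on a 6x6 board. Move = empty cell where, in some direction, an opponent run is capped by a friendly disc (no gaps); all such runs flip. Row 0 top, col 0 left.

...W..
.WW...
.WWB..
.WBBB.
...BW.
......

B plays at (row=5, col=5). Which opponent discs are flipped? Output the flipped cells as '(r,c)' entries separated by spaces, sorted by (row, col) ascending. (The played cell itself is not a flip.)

Answer: (4,4)

Derivation:
Dir NW: opp run (4,4) capped by B -> flip
Dir N: first cell '.' (not opp) -> no flip
Dir NE: edge -> no flip
Dir W: first cell '.' (not opp) -> no flip
Dir E: edge -> no flip
Dir SW: edge -> no flip
Dir S: edge -> no flip
Dir SE: edge -> no flip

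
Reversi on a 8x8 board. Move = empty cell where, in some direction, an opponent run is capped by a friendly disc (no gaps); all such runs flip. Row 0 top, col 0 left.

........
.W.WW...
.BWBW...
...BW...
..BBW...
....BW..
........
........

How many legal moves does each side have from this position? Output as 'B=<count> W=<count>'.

Answer: B=11 W=9

Derivation:
-- B to move --
(0,0): flips 2 -> legal
(0,1): flips 1 -> legal
(0,2): no bracket -> illegal
(0,3): flips 1 -> legal
(0,4): flips 4 -> legal
(0,5): flips 1 -> legal
(1,0): no bracket -> illegal
(1,2): no bracket -> illegal
(1,5): flips 1 -> legal
(2,0): no bracket -> illegal
(2,5): flips 2 -> legal
(3,1): no bracket -> illegal
(3,2): no bracket -> illegal
(3,5): flips 1 -> legal
(4,5): flips 2 -> legal
(4,6): no bracket -> illegal
(5,3): no bracket -> illegal
(5,6): flips 1 -> legal
(6,4): no bracket -> illegal
(6,5): no bracket -> illegal
(6,6): flips 2 -> legal
B mobility = 11
-- W to move --
(1,0): no bracket -> illegal
(1,2): flips 1 -> legal
(2,0): flips 1 -> legal
(3,0): no bracket -> illegal
(3,1): flips 1 -> legal
(3,2): flips 2 -> legal
(4,1): flips 2 -> legal
(4,5): no bracket -> illegal
(5,1): flips 2 -> legal
(5,2): flips 1 -> legal
(5,3): flips 4 -> legal
(6,3): no bracket -> illegal
(6,4): flips 1 -> legal
(6,5): no bracket -> illegal
W mobility = 9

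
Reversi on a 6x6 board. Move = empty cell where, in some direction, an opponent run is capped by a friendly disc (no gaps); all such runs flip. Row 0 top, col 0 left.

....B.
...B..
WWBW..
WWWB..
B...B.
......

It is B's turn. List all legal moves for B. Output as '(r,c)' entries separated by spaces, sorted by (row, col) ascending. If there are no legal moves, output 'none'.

Answer: (1,0) (2,4) (4,2)

Derivation:
(1,0): flips 2 -> legal
(1,1): no bracket -> illegal
(1,2): no bracket -> illegal
(1,4): no bracket -> illegal
(2,4): flips 1 -> legal
(3,4): no bracket -> illegal
(4,1): no bracket -> illegal
(4,2): flips 1 -> legal
(4,3): no bracket -> illegal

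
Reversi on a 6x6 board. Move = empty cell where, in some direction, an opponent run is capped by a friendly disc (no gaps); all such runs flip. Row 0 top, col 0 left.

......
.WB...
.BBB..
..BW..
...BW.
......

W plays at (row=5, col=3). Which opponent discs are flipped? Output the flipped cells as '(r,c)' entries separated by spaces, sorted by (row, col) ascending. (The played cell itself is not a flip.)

Answer: (4,3)

Derivation:
Dir NW: first cell '.' (not opp) -> no flip
Dir N: opp run (4,3) capped by W -> flip
Dir NE: first cell 'W' (not opp) -> no flip
Dir W: first cell '.' (not opp) -> no flip
Dir E: first cell '.' (not opp) -> no flip
Dir SW: edge -> no flip
Dir S: edge -> no flip
Dir SE: edge -> no flip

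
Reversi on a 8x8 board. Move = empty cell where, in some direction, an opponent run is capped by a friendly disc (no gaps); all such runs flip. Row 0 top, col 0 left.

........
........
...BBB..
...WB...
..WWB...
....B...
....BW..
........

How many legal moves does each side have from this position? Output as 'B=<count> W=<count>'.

-- B to move --
(2,2): flips 1 -> legal
(3,1): no bracket -> illegal
(3,2): flips 2 -> legal
(4,1): flips 2 -> legal
(5,1): flips 2 -> legal
(5,2): flips 1 -> legal
(5,3): flips 2 -> legal
(5,5): no bracket -> illegal
(5,6): no bracket -> illegal
(6,6): flips 1 -> legal
(7,4): no bracket -> illegal
(7,5): no bracket -> illegal
(7,6): flips 1 -> legal
B mobility = 8
-- W to move --
(1,2): no bracket -> illegal
(1,3): flips 1 -> legal
(1,4): no bracket -> illegal
(1,5): flips 1 -> legal
(1,6): flips 2 -> legal
(2,2): no bracket -> illegal
(2,6): no bracket -> illegal
(3,2): no bracket -> illegal
(3,5): flips 1 -> legal
(3,6): no bracket -> illegal
(4,5): flips 1 -> legal
(5,3): no bracket -> illegal
(5,5): flips 1 -> legal
(6,3): flips 1 -> legal
(7,3): no bracket -> illegal
(7,4): no bracket -> illegal
(7,5): no bracket -> illegal
W mobility = 7

Answer: B=8 W=7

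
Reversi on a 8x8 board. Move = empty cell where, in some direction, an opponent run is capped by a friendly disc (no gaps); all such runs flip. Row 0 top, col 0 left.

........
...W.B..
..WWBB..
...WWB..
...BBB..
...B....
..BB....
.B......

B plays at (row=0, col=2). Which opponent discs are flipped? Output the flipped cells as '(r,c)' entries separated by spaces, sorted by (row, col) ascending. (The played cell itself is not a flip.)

Dir NW: edge -> no flip
Dir N: edge -> no flip
Dir NE: edge -> no flip
Dir W: first cell '.' (not opp) -> no flip
Dir E: first cell '.' (not opp) -> no flip
Dir SW: first cell '.' (not opp) -> no flip
Dir S: first cell '.' (not opp) -> no flip
Dir SE: opp run (1,3) capped by B -> flip

Answer: (1,3)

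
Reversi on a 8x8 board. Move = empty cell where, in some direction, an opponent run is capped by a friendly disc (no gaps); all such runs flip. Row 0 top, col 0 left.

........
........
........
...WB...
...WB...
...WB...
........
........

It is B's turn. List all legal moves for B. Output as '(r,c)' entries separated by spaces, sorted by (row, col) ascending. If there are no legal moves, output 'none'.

Answer: (2,2) (3,2) (4,2) (5,2) (6,2)

Derivation:
(2,2): flips 1 -> legal
(2,3): no bracket -> illegal
(2,4): no bracket -> illegal
(3,2): flips 2 -> legal
(4,2): flips 1 -> legal
(5,2): flips 2 -> legal
(6,2): flips 1 -> legal
(6,3): no bracket -> illegal
(6,4): no bracket -> illegal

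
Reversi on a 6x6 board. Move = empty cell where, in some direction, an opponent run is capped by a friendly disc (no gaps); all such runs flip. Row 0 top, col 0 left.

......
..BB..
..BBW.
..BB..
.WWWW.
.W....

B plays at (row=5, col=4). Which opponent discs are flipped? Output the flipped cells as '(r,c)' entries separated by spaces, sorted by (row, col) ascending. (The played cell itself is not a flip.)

Dir NW: opp run (4,3) capped by B -> flip
Dir N: opp run (4,4), next='.' -> no flip
Dir NE: first cell '.' (not opp) -> no flip
Dir W: first cell '.' (not opp) -> no flip
Dir E: first cell '.' (not opp) -> no flip
Dir SW: edge -> no flip
Dir S: edge -> no flip
Dir SE: edge -> no flip

Answer: (4,3)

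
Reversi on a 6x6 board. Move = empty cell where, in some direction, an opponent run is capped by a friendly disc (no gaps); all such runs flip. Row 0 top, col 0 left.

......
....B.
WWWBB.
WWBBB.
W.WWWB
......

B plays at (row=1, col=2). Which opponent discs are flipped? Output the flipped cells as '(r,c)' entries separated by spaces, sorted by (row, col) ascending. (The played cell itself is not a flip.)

Dir NW: first cell '.' (not opp) -> no flip
Dir N: first cell '.' (not opp) -> no flip
Dir NE: first cell '.' (not opp) -> no flip
Dir W: first cell '.' (not opp) -> no flip
Dir E: first cell '.' (not opp) -> no flip
Dir SW: opp run (2,1) (3,0), next=edge -> no flip
Dir S: opp run (2,2) capped by B -> flip
Dir SE: first cell 'B' (not opp) -> no flip

Answer: (2,2)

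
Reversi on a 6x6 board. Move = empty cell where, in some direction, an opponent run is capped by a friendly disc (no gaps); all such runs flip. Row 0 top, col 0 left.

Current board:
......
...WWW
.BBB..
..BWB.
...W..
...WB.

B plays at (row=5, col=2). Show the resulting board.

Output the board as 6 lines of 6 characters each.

Answer: ......
...WWW
.BBB..
..BWB.
...B..
..BBB.

Derivation:
Place B at (5,2); scan 8 dirs for brackets.
Dir NW: first cell '.' (not opp) -> no flip
Dir N: first cell '.' (not opp) -> no flip
Dir NE: opp run (4,3) capped by B -> flip
Dir W: first cell '.' (not opp) -> no flip
Dir E: opp run (5,3) capped by B -> flip
Dir SW: edge -> no flip
Dir S: edge -> no flip
Dir SE: edge -> no flip
All flips: (4,3) (5,3)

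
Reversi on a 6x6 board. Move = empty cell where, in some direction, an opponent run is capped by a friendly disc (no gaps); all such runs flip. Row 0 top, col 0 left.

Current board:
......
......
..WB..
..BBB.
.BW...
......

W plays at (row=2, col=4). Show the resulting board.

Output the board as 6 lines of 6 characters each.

Place W at (2,4); scan 8 dirs for brackets.
Dir NW: first cell '.' (not opp) -> no flip
Dir N: first cell '.' (not opp) -> no flip
Dir NE: first cell '.' (not opp) -> no flip
Dir W: opp run (2,3) capped by W -> flip
Dir E: first cell '.' (not opp) -> no flip
Dir SW: opp run (3,3) capped by W -> flip
Dir S: opp run (3,4), next='.' -> no flip
Dir SE: first cell '.' (not opp) -> no flip
All flips: (2,3) (3,3)

Answer: ......
......
..WWW.
..BWB.
.BW...
......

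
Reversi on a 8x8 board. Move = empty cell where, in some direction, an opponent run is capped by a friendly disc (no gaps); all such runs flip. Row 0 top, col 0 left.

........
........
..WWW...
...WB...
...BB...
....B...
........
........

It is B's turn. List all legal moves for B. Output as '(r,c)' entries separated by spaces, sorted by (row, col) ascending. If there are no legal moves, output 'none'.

Answer: (1,1) (1,2) (1,3) (1,4) (3,2)

Derivation:
(1,1): flips 2 -> legal
(1,2): flips 1 -> legal
(1,3): flips 2 -> legal
(1,4): flips 1 -> legal
(1,5): no bracket -> illegal
(2,1): no bracket -> illegal
(2,5): no bracket -> illegal
(3,1): no bracket -> illegal
(3,2): flips 1 -> legal
(3,5): no bracket -> illegal
(4,2): no bracket -> illegal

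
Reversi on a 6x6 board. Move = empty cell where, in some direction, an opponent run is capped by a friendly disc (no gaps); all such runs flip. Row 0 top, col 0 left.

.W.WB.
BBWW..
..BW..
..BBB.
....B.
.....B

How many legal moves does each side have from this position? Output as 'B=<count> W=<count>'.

-- B to move --
(0,0): no bracket -> illegal
(0,2): flips 2 -> legal
(1,4): flips 3 -> legal
(2,1): no bracket -> illegal
(2,4): flips 1 -> legal
B mobility = 3
-- W to move --
(0,0): no bracket -> illegal
(0,2): no bracket -> illegal
(0,5): flips 1 -> legal
(1,4): no bracket -> illegal
(1,5): no bracket -> illegal
(2,0): no bracket -> illegal
(2,1): flips 2 -> legal
(2,4): no bracket -> illegal
(2,5): no bracket -> illegal
(3,1): flips 1 -> legal
(3,5): no bracket -> illegal
(4,1): flips 1 -> legal
(4,2): flips 2 -> legal
(4,3): flips 1 -> legal
(4,5): flips 1 -> legal
(5,3): no bracket -> illegal
(5,4): no bracket -> illegal
W mobility = 7

Answer: B=3 W=7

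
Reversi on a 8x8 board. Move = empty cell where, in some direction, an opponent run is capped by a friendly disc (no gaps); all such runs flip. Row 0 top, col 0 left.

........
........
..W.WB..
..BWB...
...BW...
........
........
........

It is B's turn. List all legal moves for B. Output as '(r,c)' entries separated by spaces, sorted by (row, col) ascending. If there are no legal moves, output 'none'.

Answer: (1,2) (1,4) (2,3) (4,5) (5,4)

Derivation:
(1,1): no bracket -> illegal
(1,2): flips 1 -> legal
(1,3): no bracket -> illegal
(1,4): flips 1 -> legal
(1,5): no bracket -> illegal
(2,1): no bracket -> illegal
(2,3): flips 2 -> legal
(3,1): no bracket -> illegal
(3,5): no bracket -> illegal
(4,2): no bracket -> illegal
(4,5): flips 1 -> legal
(5,3): no bracket -> illegal
(5,4): flips 1 -> legal
(5,5): no bracket -> illegal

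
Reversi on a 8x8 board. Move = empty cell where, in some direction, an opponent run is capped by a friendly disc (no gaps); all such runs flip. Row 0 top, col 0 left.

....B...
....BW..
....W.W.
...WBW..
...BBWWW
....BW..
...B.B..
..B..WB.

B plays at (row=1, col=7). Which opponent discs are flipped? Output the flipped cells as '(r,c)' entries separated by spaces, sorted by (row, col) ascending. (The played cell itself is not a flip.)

Dir NW: first cell '.' (not opp) -> no flip
Dir N: first cell '.' (not opp) -> no flip
Dir NE: edge -> no flip
Dir W: first cell '.' (not opp) -> no flip
Dir E: edge -> no flip
Dir SW: opp run (2,6) (3,5) capped by B -> flip
Dir S: first cell '.' (not opp) -> no flip
Dir SE: edge -> no flip

Answer: (2,6) (3,5)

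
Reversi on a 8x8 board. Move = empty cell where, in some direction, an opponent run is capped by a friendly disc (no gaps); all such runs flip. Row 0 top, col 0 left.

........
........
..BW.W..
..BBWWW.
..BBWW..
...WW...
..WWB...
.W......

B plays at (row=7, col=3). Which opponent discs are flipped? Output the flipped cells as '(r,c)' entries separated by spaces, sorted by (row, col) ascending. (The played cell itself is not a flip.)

Answer: (5,3) (6,3)

Derivation:
Dir NW: opp run (6,2), next='.' -> no flip
Dir N: opp run (6,3) (5,3) capped by B -> flip
Dir NE: first cell 'B' (not opp) -> no flip
Dir W: first cell '.' (not opp) -> no flip
Dir E: first cell '.' (not opp) -> no flip
Dir SW: edge -> no flip
Dir S: edge -> no flip
Dir SE: edge -> no flip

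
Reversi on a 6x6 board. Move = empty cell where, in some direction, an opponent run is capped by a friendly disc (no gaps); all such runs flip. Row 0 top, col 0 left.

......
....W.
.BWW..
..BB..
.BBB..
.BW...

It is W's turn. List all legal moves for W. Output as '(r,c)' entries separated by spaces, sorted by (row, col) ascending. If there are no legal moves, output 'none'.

Answer: (2,0) (3,0) (3,4) (4,4) (5,0) (5,3)

Derivation:
(1,0): no bracket -> illegal
(1,1): no bracket -> illegal
(1,2): no bracket -> illegal
(2,0): flips 1 -> legal
(2,4): no bracket -> illegal
(3,0): flips 1 -> legal
(3,1): no bracket -> illegal
(3,4): flips 1 -> legal
(4,0): no bracket -> illegal
(4,4): flips 1 -> legal
(5,0): flips 3 -> legal
(5,3): flips 2 -> legal
(5,4): no bracket -> illegal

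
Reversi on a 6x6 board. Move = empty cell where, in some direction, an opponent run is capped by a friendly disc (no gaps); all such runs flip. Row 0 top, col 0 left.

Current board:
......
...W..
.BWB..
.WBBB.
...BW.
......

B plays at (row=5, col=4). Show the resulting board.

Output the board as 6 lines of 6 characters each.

Answer: ......
...W..
.BWB..
.WBBB.
...BB.
....B.

Derivation:
Place B at (5,4); scan 8 dirs for brackets.
Dir NW: first cell 'B' (not opp) -> no flip
Dir N: opp run (4,4) capped by B -> flip
Dir NE: first cell '.' (not opp) -> no flip
Dir W: first cell '.' (not opp) -> no flip
Dir E: first cell '.' (not opp) -> no flip
Dir SW: edge -> no flip
Dir S: edge -> no flip
Dir SE: edge -> no flip
All flips: (4,4)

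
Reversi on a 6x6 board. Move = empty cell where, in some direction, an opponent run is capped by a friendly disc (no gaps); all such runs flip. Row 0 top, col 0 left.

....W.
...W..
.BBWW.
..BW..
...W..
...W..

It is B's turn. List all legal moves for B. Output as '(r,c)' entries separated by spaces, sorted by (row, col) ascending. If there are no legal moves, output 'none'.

(0,2): no bracket -> illegal
(0,3): no bracket -> illegal
(0,5): no bracket -> illegal
(1,2): no bracket -> illegal
(1,4): flips 1 -> legal
(1,5): no bracket -> illegal
(2,5): flips 2 -> legal
(3,4): flips 1 -> legal
(3,5): no bracket -> illegal
(4,2): no bracket -> illegal
(4,4): flips 1 -> legal
(5,2): no bracket -> illegal
(5,4): flips 1 -> legal

Answer: (1,4) (2,5) (3,4) (4,4) (5,4)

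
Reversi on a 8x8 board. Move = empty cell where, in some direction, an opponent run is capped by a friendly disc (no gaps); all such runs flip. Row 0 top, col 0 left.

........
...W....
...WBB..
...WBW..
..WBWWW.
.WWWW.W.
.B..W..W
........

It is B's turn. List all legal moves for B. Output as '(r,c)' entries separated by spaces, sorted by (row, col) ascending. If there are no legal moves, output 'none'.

Answer: (0,2) (0,3) (1,2) (2,2) (3,2) (3,6) (4,1) (4,7) (5,5) (5,7) (6,0) (6,3) (6,5) (7,4)

Derivation:
(0,2): flips 1 -> legal
(0,3): flips 3 -> legal
(0,4): no bracket -> illegal
(1,2): flips 1 -> legal
(1,4): no bracket -> illegal
(2,2): flips 1 -> legal
(2,6): no bracket -> illegal
(3,1): no bracket -> illegal
(3,2): flips 1 -> legal
(3,6): flips 1 -> legal
(3,7): no bracket -> illegal
(4,0): no bracket -> illegal
(4,1): flips 2 -> legal
(4,7): flips 3 -> legal
(5,0): no bracket -> illegal
(5,5): flips 2 -> legal
(5,7): flips 2 -> legal
(6,0): flips 3 -> legal
(6,2): no bracket -> illegal
(6,3): flips 1 -> legal
(6,5): flips 1 -> legal
(6,6): no bracket -> illegal
(7,3): no bracket -> illegal
(7,4): flips 3 -> legal
(7,5): no bracket -> illegal
(7,6): no bracket -> illegal
(7,7): no bracket -> illegal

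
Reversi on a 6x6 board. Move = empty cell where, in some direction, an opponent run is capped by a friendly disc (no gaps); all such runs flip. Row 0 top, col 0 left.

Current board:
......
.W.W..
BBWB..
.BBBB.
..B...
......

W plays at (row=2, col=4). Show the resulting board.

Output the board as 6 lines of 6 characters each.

Place W at (2,4); scan 8 dirs for brackets.
Dir NW: first cell 'W' (not opp) -> no flip
Dir N: first cell '.' (not opp) -> no flip
Dir NE: first cell '.' (not opp) -> no flip
Dir W: opp run (2,3) capped by W -> flip
Dir E: first cell '.' (not opp) -> no flip
Dir SW: opp run (3,3) (4,2), next='.' -> no flip
Dir S: opp run (3,4), next='.' -> no flip
Dir SE: first cell '.' (not opp) -> no flip
All flips: (2,3)

Answer: ......
.W.W..
BBWWW.
.BBBB.
..B...
......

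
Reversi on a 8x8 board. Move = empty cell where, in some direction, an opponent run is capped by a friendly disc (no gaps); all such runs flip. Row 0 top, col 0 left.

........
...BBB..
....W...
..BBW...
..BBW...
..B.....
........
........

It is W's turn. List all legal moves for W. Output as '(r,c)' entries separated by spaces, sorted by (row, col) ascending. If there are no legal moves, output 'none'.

Answer: (0,2) (0,4) (0,6) (2,2) (3,1) (4,1) (5,1) (6,1)

Derivation:
(0,2): flips 1 -> legal
(0,3): no bracket -> illegal
(0,4): flips 1 -> legal
(0,5): no bracket -> illegal
(0,6): flips 1 -> legal
(1,2): no bracket -> illegal
(1,6): no bracket -> illegal
(2,1): no bracket -> illegal
(2,2): flips 1 -> legal
(2,3): no bracket -> illegal
(2,5): no bracket -> illegal
(2,6): no bracket -> illegal
(3,1): flips 2 -> legal
(4,1): flips 2 -> legal
(5,1): flips 2 -> legal
(5,3): no bracket -> illegal
(5,4): no bracket -> illegal
(6,1): flips 2 -> legal
(6,2): no bracket -> illegal
(6,3): no bracket -> illegal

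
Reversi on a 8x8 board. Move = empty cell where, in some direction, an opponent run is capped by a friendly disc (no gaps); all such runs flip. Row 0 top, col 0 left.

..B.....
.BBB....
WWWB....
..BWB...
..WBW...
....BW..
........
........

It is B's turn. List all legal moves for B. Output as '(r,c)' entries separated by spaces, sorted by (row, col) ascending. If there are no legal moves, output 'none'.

(1,0): flips 1 -> legal
(2,4): no bracket -> illegal
(3,0): flips 1 -> legal
(3,1): flips 2 -> legal
(3,5): no bracket -> illegal
(4,1): flips 1 -> legal
(4,5): flips 1 -> legal
(4,6): no bracket -> illegal
(5,1): no bracket -> illegal
(5,2): flips 1 -> legal
(5,3): no bracket -> illegal
(5,6): flips 1 -> legal
(6,4): no bracket -> illegal
(6,5): no bracket -> illegal
(6,6): flips 4 -> legal

Answer: (1,0) (3,0) (3,1) (4,1) (4,5) (5,2) (5,6) (6,6)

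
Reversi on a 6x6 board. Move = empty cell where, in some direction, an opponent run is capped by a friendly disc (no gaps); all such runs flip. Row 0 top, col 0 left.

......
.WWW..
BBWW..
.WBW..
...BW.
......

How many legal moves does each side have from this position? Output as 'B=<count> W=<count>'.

-- B to move --
(0,0): no bracket -> illegal
(0,1): flips 1 -> legal
(0,2): flips 3 -> legal
(0,3): flips 4 -> legal
(0,4): no bracket -> illegal
(1,0): no bracket -> illegal
(1,4): flips 1 -> legal
(2,4): flips 2 -> legal
(3,0): flips 1 -> legal
(3,4): flips 1 -> legal
(3,5): no bracket -> illegal
(4,0): no bracket -> illegal
(4,1): flips 1 -> legal
(4,2): flips 1 -> legal
(4,5): flips 1 -> legal
(5,3): no bracket -> illegal
(5,4): no bracket -> illegal
(5,5): no bracket -> illegal
B mobility = 10
-- W to move --
(1,0): no bracket -> illegal
(3,0): flips 1 -> legal
(3,4): no bracket -> illegal
(4,1): flips 1 -> legal
(4,2): flips 2 -> legal
(5,2): no bracket -> illegal
(5,3): flips 1 -> legal
(5,4): no bracket -> illegal
W mobility = 4

Answer: B=10 W=4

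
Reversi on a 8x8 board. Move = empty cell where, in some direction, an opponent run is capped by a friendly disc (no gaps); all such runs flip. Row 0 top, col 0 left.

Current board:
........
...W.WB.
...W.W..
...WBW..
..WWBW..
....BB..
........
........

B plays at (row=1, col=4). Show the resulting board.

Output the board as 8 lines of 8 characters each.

Place B at (1,4); scan 8 dirs for brackets.
Dir NW: first cell '.' (not opp) -> no flip
Dir N: first cell '.' (not opp) -> no flip
Dir NE: first cell '.' (not opp) -> no flip
Dir W: opp run (1,3), next='.' -> no flip
Dir E: opp run (1,5) capped by B -> flip
Dir SW: opp run (2,3), next='.' -> no flip
Dir S: first cell '.' (not opp) -> no flip
Dir SE: opp run (2,5), next='.' -> no flip
All flips: (1,5)

Answer: ........
...WBBB.
...W.W..
...WBW..
..WWBW..
....BB..
........
........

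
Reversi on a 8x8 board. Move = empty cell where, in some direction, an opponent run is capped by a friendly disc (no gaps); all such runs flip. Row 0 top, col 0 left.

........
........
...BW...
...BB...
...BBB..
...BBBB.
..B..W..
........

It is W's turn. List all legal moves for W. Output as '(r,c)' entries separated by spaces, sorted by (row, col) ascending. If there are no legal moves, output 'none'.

(1,2): no bracket -> illegal
(1,3): no bracket -> illegal
(1,4): no bracket -> illegal
(2,2): flips 1 -> legal
(2,5): no bracket -> illegal
(3,2): flips 2 -> legal
(3,5): flips 2 -> legal
(3,6): no bracket -> illegal
(4,2): flips 1 -> legal
(4,6): no bracket -> illegal
(4,7): flips 1 -> legal
(5,1): no bracket -> illegal
(5,2): no bracket -> illegal
(5,7): no bracket -> illegal
(6,1): no bracket -> illegal
(6,3): no bracket -> illegal
(6,4): flips 3 -> legal
(6,6): no bracket -> illegal
(6,7): no bracket -> illegal
(7,1): no bracket -> illegal
(7,2): no bracket -> illegal
(7,3): no bracket -> illegal

Answer: (2,2) (3,2) (3,5) (4,2) (4,7) (6,4)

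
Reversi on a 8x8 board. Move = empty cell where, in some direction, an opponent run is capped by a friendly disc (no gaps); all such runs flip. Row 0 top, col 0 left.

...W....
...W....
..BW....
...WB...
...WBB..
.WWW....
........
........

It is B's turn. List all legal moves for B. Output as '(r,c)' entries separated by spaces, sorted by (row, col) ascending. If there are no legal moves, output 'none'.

(0,2): no bracket -> illegal
(0,4): flips 1 -> legal
(1,2): flips 1 -> legal
(1,4): no bracket -> illegal
(2,4): flips 1 -> legal
(3,2): flips 1 -> legal
(4,0): no bracket -> illegal
(4,1): no bracket -> illegal
(4,2): flips 1 -> legal
(5,0): no bracket -> illegal
(5,4): no bracket -> illegal
(6,0): no bracket -> illegal
(6,1): flips 2 -> legal
(6,2): flips 1 -> legal
(6,3): no bracket -> illegal
(6,4): no bracket -> illegal

Answer: (0,4) (1,2) (2,4) (3,2) (4,2) (6,1) (6,2)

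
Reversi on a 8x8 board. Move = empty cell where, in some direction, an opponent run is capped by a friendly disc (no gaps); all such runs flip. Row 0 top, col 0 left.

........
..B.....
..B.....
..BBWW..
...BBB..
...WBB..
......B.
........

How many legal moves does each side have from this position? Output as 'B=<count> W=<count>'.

-- B to move --
(2,3): flips 1 -> legal
(2,4): flips 1 -> legal
(2,5): flips 2 -> legal
(2,6): flips 1 -> legal
(3,6): flips 2 -> legal
(4,2): no bracket -> illegal
(4,6): no bracket -> illegal
(5,2): flips 1 -> legal
(6,2): flips 1 -> legal
(6,3): flips 1 -> legal
(6,4): no bracket -> illegal
B mobility = 8
-- W to move --
(0,1): no bracket -> illegal
(0,2): no bracket -> illegal
(0,3): no bracket -> illegal
(1,1): no bracket -> illegal
(1,3): no bracket -> illegal
(2,1): no bracket -> illegal
(2,3): flips 2 -> legal
(2,4): no bracket -> illegal
(3,1): flips 2 -> legal
(3,6): no bracket -> illegal
(4,1): no bracket -> illegal
(4,2): no bracket -> illegal
(4,6): no bracket -> illegal
(5,2): flips 1 -> legal
(5,6): flips 3 -> legal
(5,7): no bracket -> illegal
(6,3): no bracket -> illegal
(6,4): flips 2 -> legal
(6,5): flips 2 -> legal
(6,7): no bracket -> illegal
(7,5): no bracket -> illegal
(7,6): no bracket -> illegal
(7,7): no bracket -> illegal
W mobility = 6

Answer: B=8 W=6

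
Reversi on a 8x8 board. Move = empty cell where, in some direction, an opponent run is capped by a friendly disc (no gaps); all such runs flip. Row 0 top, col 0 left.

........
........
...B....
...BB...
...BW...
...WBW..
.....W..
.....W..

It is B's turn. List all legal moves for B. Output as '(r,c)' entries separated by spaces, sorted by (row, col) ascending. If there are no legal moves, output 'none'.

(3,5): no bracket -> illegal
(4,2): no bracket -> illegal
(4,5): flips 1 -> legal
(4,6): no bracket -> illegal
(5,2): flips 1 -> legal
(5,6): flips 1 -> legal
(6,2): no bracket -> illegal
(6,3): flips 1 -> legal
(6,4): no bracket -> illegal
(6,6): flips 2 -> legal
(7,4): no bracket -> illegal
(7,6): flips 1 -> legal

Answer: (4,5) (5,2) (5,6) (6,3) (6,6) (7,6)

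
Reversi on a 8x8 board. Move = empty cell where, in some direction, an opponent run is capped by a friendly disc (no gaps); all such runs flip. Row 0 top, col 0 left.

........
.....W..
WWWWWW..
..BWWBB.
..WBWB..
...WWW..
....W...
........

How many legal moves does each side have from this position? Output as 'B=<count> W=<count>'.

Answer: B=11 W=9

Derivation:
-- B to move --
(0,4): no bracket -> illegal
(0,5): flips 2 -> legal
(0,6): no bracket -> illegal
(1,0): flips 1 -> legal
(1,1): no bracket -> illegal
(1,2): flips 3 -> legal
(1,3): flips 3 -> legal
(1,4): flips 2 -> legal
(1,6): flips 2 -> legal
(2,6): no bracket -> illegal
(3,0): no bracket -> illegal
(3,1): no bracket -> illegal
(4,1): flips 1 -> legal
(4,6): no bracket -> illegal
(5,1): no bracket -> illegal
(5,2): flips 1 -> legal
(5,6): no bracket -> illegal
(6,2): flips 2 -> legal
(6,3): flips 2 -> legal
(6,5): flips 2 -> legal
(6,6): no bracket -> illegal
(7,3): no bracket -> illegal
(7,4): no bracket -> illegal
(7,5): no bracket -> illegal
B mobility = 11
-- W to move --
(2,6): flips 1 -> legal
(2,7): flips 2 -> legal
(3,1): flips 1 -> legal
(3,7): flips 2 -> legal
(4,1): flips 1 -> legal
(4,6): flips 2 -> legal
(4,7): flips 1 -> legal
(5,2): flips 1 -> legal
(5,6): flips 1 -> legal
W mobility = 9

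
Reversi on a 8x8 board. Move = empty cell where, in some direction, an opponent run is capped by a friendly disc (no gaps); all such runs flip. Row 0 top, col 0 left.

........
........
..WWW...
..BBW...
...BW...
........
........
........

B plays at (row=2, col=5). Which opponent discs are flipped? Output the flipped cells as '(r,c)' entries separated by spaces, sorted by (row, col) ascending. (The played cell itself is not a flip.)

Answer: (3,4)

Derivation:
Dir NW: first cell '.' (not opp) -> no flip
Dir N: first cell '.' (not opp) -> no flip
Dir NE: first cell '.' (not opp) -> no flip
Dir W: opp run (2,4) (2,3) (2,2), next='.' -> no flip
Dir E: first cell '.' (not opp) -> no flip
Dir SW: opp run (3,4) capped by B -> flip
Dir S: first cell '.' (not opp) -> no flip
Dir SE: first cell '.' (not opp) -> no flip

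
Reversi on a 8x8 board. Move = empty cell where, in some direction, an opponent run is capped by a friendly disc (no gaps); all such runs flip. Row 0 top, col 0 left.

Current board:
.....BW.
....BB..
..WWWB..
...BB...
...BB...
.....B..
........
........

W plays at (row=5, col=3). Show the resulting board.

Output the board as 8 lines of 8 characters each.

Place W at (5,3); scan 8 dirs for brackets.
Dir NW: first cell '.' (not opp) -> no flip
Dir N: opp run (4,3) (3,3) capped by W -> flip
Dir NE: opp run (4,4), next='.' -> no flip
Dir W: first cell '.' (not opp) -> no flip
Dir E: first cell '.' (not opp) -> no flip
Dir SW: first cell '.' (not opp) -> no flip
Dir S: first cell '.' (not opp) -> no flip
Dir SE: first cell '.' (not opp) -> no flip
All flips: (3,3) (4,3)

Answer: .....BW.
....BB..
..WWWB..
...WB...
...WB...
...W.B..
........
........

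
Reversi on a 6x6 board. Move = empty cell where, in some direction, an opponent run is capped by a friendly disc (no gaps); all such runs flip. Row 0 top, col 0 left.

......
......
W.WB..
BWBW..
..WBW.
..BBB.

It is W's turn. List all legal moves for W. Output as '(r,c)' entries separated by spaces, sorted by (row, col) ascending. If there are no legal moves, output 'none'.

Answer: (1,3) (2,4) (4,0)

Derivation:
(1,2): no bracket -> illegal
(1,3): flips 1 -> legal
(1,4): no bracket -> illegal
(2,1): no bracket -> illegal
(2,4): flips 1 -> legal
(3,4): no bracket -> illegal
(4,0): flips 1 -> legal
(4,1): no bracket -> illegal
(4,5): no bracket -> illegal
(5,1): no bracket -> illegal
(5,5): no bracket -> illegal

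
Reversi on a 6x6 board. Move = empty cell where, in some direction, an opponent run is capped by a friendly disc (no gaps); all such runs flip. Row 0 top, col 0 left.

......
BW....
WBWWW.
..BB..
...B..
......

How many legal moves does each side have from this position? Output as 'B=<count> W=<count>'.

Answer: B=8 W=6

Derivation:
-- B to move --
(0,0): flips 2 -> legal
(0,1): flips 1 -> legal
(0,2): no bracket -> illegal
(1,2): flips 2 -> legal
(1,3): flips 1 -> legal
(1,4): flips 1 -> legal
(1,5): flips 1 -> legal
(2,5): flips 3 -> legal
(3,0): flips 1 -> legal
(3,1): no bracket -> illegal
(3,4): no bracket -> illegal
(3,5): no bracket -> illegal
B mobility = 8
-- W to move --
(0,0): flips 1 -> legal
(0,1): no bracket -> illegal
(1,2): no bracket -> illegal
(3,0): no bracket -> illegal
(3,1): flips 1 -> legal
(3,4): no bracket -> illegal
(4,1): flips 1 -> legal
(4,2): flips 2 -> legal
(4,4): flips 1 -> legal
(5,2): no bracket -> illegal
(5,3): flips 2 -> legal
(5,4): no bracket -> illegal
W mobility = 6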